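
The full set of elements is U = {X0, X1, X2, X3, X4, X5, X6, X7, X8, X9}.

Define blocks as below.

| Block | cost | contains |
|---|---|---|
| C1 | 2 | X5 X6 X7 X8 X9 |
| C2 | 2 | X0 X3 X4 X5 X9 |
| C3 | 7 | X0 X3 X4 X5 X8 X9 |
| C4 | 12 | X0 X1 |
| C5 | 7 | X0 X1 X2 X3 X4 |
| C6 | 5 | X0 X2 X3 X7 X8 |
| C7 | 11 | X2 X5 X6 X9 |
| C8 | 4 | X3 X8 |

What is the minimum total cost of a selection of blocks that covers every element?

9

C1, C5 together cover every element (C1 ∪ C5 = {X0, X1, X2, X3, X4, X5, X6, X7, X8, X9}); total cost 2 + 7 = 9.
The greedy pick C1, C2, C5 costs 11; no covering selection beats 9.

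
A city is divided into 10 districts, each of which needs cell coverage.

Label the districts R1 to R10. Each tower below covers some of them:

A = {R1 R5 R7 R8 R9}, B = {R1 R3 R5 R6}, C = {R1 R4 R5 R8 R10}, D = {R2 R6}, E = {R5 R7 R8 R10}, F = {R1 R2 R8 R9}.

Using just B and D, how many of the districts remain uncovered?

5

Union of B, D = {R1, R2, R3, R5, R6}.
Not covered: R4, R7, R8, R9, R10 — 5 districts.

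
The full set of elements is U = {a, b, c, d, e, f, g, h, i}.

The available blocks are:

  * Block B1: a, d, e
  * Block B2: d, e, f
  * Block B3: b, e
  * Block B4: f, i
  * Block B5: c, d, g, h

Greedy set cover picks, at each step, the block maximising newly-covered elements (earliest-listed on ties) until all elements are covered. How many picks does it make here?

4

Greedy: pick B5 (covers 4 new) → pick B1 (covers 2 new) → pick B4 (covers 2 new) → pick B3 (covers 1 new). Total picks: 4.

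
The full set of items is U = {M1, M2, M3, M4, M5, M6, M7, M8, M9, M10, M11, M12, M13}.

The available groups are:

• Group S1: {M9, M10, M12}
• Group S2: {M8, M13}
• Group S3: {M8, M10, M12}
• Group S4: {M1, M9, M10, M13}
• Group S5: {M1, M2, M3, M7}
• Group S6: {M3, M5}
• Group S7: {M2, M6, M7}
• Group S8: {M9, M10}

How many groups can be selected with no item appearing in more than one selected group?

S1, S2, S6, S7 are pairwise disjoint (S1={M9,M10,M12}; S2={M8,M13}; S6={M3,M5}; S7={M2,M6,M7}).
Every remaining group overlaps one of these, and no 5 of the listed groups are pairwise disjoint, so 4 is the maximum.

4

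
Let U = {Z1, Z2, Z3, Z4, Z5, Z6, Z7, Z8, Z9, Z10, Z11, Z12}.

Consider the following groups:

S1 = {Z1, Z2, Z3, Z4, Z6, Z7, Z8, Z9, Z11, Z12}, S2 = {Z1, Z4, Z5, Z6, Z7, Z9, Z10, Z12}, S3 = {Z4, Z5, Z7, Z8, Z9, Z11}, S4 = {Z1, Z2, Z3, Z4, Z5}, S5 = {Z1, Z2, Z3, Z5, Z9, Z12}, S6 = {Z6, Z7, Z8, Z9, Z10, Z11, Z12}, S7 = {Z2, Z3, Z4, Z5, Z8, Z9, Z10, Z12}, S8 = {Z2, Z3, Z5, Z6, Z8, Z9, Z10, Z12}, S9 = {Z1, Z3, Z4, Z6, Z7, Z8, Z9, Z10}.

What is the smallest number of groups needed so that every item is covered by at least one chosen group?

2

S1 and S2 cover everything between them: the union {Z1, Z2, Z3, Z4, Z5, Z6, Z7, Z8, Z9, Z10, Z11, Z12} is all of U.
No single group has all 12 items (the largest, S1, has 10), so 2 is optimal.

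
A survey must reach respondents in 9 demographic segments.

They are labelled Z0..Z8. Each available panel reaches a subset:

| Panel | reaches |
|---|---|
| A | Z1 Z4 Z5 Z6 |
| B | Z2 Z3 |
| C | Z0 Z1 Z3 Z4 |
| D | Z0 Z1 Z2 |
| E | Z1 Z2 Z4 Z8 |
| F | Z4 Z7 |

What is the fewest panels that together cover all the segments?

Take {A, C, E, F}. Their union is {Z0, Z1, Z2, Z3, Z4, Z5, Z6, Z7, Z8}, which is all 9 segments.
Only A contains Z5, so A is forced; the remaining 5 segments need at least 3 more panels (each remaining panel adds at most 2) — so at least 4 panels are needed, and 4 is optimal.

4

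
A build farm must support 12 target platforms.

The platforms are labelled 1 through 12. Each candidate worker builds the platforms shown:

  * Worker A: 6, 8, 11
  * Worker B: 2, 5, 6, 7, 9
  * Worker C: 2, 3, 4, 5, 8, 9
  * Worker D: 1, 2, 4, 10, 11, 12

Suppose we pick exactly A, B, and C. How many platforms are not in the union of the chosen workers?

Union of A, B, C = {2, 3, 4, 5, 6, 7, 8, 9, 11}.
Not covered: 1, 10, 12 — 3 platforms.

3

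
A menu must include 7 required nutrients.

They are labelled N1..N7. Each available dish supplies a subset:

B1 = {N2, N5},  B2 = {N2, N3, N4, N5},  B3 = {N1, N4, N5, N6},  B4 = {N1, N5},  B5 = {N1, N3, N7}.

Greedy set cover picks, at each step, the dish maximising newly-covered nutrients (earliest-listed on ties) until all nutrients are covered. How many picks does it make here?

3

Greedy: pick B2 (covers 4 new) → pick B3 (covers 2 new) → pick B5 (covers 1 new). Total picks: 3.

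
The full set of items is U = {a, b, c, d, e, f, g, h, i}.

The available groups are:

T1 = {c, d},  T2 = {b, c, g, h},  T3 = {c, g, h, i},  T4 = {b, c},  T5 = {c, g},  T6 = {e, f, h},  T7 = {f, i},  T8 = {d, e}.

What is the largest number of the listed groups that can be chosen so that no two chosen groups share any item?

3

T5, T7, T8 are pairwise disjoint (T5={c,g}; T7={f,i}; T8={d,e}).
Every remaining group overlaps one of these, and no 4 of the listed groups are pairwise disjoint, so 3 is the maximum.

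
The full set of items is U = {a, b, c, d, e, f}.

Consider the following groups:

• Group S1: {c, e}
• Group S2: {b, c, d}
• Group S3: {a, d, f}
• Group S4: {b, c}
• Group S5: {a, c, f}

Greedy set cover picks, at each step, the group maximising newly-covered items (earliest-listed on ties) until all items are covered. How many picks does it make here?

Greedy: pick S2 (covers 3 new) → pick S3 (covers 2 new) → pick S1 (covers 1 new). Total picks: 3.

3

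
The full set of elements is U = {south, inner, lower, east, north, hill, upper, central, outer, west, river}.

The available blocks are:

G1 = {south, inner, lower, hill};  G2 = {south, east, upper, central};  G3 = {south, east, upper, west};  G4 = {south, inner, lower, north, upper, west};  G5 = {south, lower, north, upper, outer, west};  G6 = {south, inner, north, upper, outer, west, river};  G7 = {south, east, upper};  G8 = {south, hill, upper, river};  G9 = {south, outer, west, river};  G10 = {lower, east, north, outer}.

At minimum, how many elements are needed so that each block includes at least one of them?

2

The 2 elements {south, east} hit every block.
The blocks G8, G10 are pairwise disjoint, so any hitting set needs a separate element for each — at least 2. Hence 2 is optimal.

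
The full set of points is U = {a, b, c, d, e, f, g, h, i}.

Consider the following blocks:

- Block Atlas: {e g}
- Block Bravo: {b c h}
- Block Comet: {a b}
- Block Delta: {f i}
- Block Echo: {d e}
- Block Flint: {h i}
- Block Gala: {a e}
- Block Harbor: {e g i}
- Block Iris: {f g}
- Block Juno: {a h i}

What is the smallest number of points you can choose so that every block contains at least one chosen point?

Take T = {b, e, f, h}. Each listed block contains at least one of these, so T is a hitting set of size 4.
The blocks Comet, Echo, Flint, Iris are pairwise disjoint, so any hitting set needs a separate point for each — at least 4. Hence 4 is optimal.

4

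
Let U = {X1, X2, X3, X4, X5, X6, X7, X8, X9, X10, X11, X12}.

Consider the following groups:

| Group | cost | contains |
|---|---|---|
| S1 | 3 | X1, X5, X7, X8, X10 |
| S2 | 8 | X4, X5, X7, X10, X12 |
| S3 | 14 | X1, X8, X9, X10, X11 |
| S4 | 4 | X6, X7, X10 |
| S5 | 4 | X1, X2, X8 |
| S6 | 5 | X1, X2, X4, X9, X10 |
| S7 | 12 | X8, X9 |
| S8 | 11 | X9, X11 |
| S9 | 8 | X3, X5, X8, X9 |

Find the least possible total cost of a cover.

35

S2, S4, S5, S8, S9 together cover every item (S2 ∪ S4 ∪ S5 ∪ S8 ∪ S9 = {X1, X2, X3, X4, X5, X6, X7, X8, X9, X10, X11, X12}); total cost 8 + 4 + 4 + 11 + 8 = 35.
The greedy pick S1, S6, S4, S2, S9, S8 costs 39; no covering selection beats 35.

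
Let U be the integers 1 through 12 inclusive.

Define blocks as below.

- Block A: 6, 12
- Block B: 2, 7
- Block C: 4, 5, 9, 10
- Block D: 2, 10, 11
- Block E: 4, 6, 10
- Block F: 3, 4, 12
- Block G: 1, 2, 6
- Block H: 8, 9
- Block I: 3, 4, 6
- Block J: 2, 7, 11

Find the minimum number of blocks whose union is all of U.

C and F and G and H and J together: C ∪ F ∪ G ∪ H ∪ J = {1, 2, 3, 4, 5, 6, 7, 8, 9, 10, 11, 12} — every element is covered.
Only H contains 8, so H is forced; the remaining 10 elements need at least 4 more blocks (each remaining block adds at most 3) — so at least 5 blocks are needed, and 5 is optimal.

5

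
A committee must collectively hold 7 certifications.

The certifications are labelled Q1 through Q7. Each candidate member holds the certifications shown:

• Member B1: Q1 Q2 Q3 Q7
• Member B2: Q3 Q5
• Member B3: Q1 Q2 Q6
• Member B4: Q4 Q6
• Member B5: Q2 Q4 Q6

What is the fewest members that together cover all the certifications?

3

B1 and B2 and B4 together: B1 ∪ B2 ∪ B4 = {Q1, Q2, Q3, Q4, Q5, Q6, Q7} — every certification is covered.
Only B2 contains Q5, so B2 is forced; the remaining 5 certifications need at least 2 more members (each remaining member adds at most 3) — so at least 3 members are needed, and 3 is optimal.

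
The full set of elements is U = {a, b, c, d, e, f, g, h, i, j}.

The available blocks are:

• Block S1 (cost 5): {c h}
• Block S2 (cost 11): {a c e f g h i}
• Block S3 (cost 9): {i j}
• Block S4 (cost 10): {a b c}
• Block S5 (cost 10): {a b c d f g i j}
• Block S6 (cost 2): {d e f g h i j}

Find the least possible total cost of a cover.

12

S5, S6 together cover every element (S5 ∪ S6 = {a, b, c, d, e, f, g, h, i, j}); total cost 10 + 2 = 12.
No covering selection has total cost below 12.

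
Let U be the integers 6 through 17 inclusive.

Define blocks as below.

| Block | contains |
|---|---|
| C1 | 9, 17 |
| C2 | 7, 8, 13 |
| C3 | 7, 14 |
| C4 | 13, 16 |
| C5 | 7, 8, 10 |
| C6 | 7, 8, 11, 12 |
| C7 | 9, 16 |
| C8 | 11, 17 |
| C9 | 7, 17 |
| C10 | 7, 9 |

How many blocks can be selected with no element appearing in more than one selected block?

3

C5, C7, C8 are pairwise disjoint (C5={7,8,10}; C7={9,16}; C8={11,17}).
Every remaining block overlaps one of these, and no 4 of the listed blocks are pairwise disjoint, so 3 is the maximum.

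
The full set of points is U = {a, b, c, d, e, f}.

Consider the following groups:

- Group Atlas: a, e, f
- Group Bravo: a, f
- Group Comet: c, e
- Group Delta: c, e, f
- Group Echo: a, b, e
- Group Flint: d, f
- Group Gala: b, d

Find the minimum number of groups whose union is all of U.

Delta, Echo, and Gala cover everything between them: the union {a, b, c, d, e, f} is all of U.
No 2 of the 7 groups cover everything (all 21 combinations miss at least one point), so 3 is optimal.

3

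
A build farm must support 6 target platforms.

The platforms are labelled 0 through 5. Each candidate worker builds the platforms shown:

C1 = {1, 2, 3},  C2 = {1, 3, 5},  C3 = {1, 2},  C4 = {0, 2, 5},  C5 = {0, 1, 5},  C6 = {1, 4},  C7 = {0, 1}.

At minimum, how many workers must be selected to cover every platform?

Take {C1, C4, C6}. Their union is {0, 1, 2, 3, 4, 5}, which is all 6 platforms.
Only C6 contains 4, so C6 is forced; the remaining 4 platforms need at least 2 more workers (each remaining worker adds at most 3) — so at least 3 workers are needed, and 3 is optimal.

3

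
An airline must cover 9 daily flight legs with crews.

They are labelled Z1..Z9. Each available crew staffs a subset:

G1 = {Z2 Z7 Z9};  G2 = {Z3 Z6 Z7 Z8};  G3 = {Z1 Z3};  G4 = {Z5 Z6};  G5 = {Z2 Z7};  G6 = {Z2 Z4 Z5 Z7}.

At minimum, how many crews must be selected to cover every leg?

4

Take {G1, G2, G3, G6}. Their union is {Z1, Z2, Z3, Z4, Z5, Z6, Z7, Z8, Z9}, which is all 9 legs.
No 3 of the 6 crews cover everything (all 20 combinations miss at least one leg), so 4 is optimal.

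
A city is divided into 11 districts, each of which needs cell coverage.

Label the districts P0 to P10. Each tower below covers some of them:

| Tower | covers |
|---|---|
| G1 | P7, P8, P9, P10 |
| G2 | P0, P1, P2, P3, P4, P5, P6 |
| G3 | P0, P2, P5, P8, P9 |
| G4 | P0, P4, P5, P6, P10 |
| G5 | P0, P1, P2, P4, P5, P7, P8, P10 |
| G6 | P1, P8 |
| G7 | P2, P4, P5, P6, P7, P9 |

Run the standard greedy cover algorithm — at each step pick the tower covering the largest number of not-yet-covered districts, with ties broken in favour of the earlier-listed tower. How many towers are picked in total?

Greedy: pick G5 (covers 8 new) → pick G2 (covers 2 new) → pick G1 (covers 1 new). Total picks: 3.
(The true minimum cover uses only 2 towers, so greedy is not optimal here.)

3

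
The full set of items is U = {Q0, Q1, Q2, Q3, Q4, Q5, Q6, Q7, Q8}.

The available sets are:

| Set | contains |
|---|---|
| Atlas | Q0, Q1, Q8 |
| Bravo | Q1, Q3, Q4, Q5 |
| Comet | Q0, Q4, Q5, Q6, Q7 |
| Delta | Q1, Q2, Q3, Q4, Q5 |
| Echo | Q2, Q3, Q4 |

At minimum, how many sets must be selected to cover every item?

3

Atlas and Comet and Delta together: Atlas ∪ Comet ∪ Delta = {Q0, Q1, Q2, Q3, Q4, Q5, Q6, Q7, Q8} — every item is covered.
Only Comet contains Q6, so Comet is forced; the remaining 4 items need at least 2 more sets (each remaining set adds at most 3) — so at least 3 sets are needed, and 3 is optimal.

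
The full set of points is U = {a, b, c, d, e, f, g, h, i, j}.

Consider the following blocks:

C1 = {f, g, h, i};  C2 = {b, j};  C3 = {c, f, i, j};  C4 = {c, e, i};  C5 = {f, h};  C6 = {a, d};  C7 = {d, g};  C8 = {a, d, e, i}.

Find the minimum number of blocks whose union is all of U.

4

Take {C1, C2, C3, C8}. Their union is {a, b, c, d, e, f, g, h, i, j}, which is all 10 points.
No 3 of the 8 blocks cover everything (all 56 combinations miss at least one point), so 4 is optimal.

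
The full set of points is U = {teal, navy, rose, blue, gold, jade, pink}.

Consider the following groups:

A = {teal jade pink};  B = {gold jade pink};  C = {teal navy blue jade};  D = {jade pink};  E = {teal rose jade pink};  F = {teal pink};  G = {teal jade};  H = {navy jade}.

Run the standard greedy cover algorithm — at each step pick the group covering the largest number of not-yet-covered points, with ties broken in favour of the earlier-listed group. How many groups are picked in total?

Greedy: pick C (covers 4 new) → pick B (covers 2 new) → pick E (covers 1 new). Total picks: 3.

3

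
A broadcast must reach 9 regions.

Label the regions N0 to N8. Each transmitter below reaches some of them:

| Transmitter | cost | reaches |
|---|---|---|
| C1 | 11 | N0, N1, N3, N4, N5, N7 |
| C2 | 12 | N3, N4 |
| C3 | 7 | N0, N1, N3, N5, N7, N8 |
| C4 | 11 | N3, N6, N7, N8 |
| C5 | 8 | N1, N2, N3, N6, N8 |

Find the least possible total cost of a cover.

19

C1, C5 together cover every region (C1 ∪ C5 = {N0, N1, N2, N3, N4, N5, N6, N7, N8}); total cost 11 + 8 = 19.
The greedy pick C3, C5, C1 costs 26; no covering selection beats 19.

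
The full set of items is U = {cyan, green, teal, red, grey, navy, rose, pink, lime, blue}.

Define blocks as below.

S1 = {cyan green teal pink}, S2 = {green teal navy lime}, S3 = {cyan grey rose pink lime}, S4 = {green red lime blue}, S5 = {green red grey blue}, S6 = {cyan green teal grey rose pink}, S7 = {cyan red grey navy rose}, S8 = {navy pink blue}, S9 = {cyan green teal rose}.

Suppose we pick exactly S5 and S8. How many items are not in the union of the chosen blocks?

4

Union of S5, S8 = {green, red, grey, navy, pink, blue}.
Not covered: cyan, teal, rose, lime — 4 items.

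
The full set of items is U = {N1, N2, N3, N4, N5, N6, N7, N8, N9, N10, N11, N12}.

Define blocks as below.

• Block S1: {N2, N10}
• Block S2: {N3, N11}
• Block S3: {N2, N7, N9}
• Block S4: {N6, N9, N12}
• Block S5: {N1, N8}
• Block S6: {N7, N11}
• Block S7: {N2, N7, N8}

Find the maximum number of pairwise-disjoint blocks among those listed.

4

S1, S4, S5, S6 are pairwise disjoint (S1={N2,N10}; S4={N6,N9,N12}; S5={N1,N8}; S6={N7,N11}).
Every remaining block overlaps one of these, and no 5 of the listed blocks are pairwise disjoint, so 4 is the maximum.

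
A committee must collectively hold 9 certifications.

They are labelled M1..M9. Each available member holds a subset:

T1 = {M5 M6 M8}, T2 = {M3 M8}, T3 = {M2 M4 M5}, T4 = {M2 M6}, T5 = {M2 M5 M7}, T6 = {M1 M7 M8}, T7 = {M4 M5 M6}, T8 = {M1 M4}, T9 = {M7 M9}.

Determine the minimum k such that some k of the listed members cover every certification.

5

Take {T2, T5, T7, T8, T9}. Their union is {M1, M2, M3, M4, M5, M6, M7, M8, M9}, which is all 9 certifications.
No 4 of the 9 members cover everything (all 126 combinations miss at least one certification), so 5 is optimal.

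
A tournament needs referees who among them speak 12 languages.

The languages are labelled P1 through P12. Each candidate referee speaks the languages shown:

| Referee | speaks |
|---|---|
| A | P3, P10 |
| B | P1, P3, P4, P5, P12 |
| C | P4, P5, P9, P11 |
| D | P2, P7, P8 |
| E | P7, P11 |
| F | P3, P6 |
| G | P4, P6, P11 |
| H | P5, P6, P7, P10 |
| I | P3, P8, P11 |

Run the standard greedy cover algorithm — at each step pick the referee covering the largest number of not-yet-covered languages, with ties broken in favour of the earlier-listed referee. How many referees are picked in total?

4

Greedy: pick B (covers 5 new) → pick D (covers 3 new) → pick C (covers 2 new) → pick H (covers 2 new). Total picks: 4.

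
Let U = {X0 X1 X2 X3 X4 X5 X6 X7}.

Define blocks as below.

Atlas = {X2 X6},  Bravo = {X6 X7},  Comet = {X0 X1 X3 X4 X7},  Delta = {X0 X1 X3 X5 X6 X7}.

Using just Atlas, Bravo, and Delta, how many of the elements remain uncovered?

1

Union of Atlas, Bravo, Delta = {X0, X1, X2, X3, X5, X6, X7}.
Not covered: X4 — 1 element.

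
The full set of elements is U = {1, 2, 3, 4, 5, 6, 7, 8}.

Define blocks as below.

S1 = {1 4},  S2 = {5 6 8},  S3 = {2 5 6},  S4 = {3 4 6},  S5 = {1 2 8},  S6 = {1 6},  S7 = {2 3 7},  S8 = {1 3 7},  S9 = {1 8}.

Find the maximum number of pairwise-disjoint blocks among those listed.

S1, S2, S7 are pairwise disjoint (S1={1,4}; S2={5,6,8}; S7={2,3,7}).
Every remaining block overlaps one of these, and no 4 of the listed blocks are pairwise disjoint, so 3 is the maximum.

3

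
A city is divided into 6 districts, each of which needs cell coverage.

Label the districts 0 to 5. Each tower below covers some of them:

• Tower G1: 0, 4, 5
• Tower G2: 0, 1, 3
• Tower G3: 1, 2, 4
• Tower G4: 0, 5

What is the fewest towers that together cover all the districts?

3

G1 and G2 and G3 together: G1 ∪ G2 ∪ G3 = {0, 1, 2, 3, 4, 5} — every district is covered.
Only G3 contains 2, so G3 is forced; the remaining 3 districts need at least 2 more towers (each remaining tower adds at most 2) — so at least 3 towers are needed, and 3 is optimal.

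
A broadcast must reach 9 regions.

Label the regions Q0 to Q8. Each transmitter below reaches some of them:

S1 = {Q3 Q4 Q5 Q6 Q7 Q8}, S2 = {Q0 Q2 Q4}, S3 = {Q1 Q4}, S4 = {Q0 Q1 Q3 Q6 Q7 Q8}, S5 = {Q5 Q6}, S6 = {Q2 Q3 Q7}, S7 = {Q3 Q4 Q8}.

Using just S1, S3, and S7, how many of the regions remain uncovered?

Union of S1, S3, S7 = {Q1, Q3, Q4, Q5, Q6, Q7, Q8}.
Not covered: Q0, Q2 — 2 regions.

2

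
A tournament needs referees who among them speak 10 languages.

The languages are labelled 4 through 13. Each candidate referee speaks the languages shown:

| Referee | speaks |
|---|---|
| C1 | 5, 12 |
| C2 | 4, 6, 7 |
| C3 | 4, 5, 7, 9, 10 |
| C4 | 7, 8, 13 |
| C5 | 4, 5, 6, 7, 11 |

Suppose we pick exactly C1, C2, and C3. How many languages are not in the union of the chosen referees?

Union of C1, C2, C3 = {4, 5, 6, 7, 9, 10, 12}.
Not covered: 8, 11, 13 — 3 languages.

3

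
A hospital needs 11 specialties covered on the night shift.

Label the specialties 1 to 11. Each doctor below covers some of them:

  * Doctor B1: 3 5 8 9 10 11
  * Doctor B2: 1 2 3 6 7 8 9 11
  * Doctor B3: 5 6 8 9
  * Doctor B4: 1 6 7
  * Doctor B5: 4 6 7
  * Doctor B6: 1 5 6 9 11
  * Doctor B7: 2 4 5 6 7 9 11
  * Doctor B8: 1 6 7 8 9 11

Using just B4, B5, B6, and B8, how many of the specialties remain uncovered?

Union of B4, B5, B6, B8 = {1, 4, 5, 6, 7, 8, 9, 11}.
Not covered: 2, 3, 10 — 3 specialties.

3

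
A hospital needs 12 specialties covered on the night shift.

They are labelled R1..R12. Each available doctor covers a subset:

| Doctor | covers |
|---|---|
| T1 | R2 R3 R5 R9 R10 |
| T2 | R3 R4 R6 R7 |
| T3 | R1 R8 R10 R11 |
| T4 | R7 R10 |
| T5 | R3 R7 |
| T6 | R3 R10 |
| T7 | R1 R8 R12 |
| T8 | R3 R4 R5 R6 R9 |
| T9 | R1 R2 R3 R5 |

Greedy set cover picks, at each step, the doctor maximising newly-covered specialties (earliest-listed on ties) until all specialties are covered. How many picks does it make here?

4

Greedy: pick T1 (covers 5 new) → pick T2 (covers 3 new) → pick T3 (covers 3 new) → pick T7 (covers 1 new). Total picks: 4.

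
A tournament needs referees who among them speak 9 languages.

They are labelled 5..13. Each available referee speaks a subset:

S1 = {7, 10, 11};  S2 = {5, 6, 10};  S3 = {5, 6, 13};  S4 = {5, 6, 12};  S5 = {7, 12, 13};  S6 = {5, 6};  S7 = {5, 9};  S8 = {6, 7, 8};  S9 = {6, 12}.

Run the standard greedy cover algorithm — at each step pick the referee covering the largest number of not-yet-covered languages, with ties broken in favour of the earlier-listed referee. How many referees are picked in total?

5

Greedy: pick S1 (covers 3 new) → pick S3 (covers 3 new) → pick S4 (covers 1 new) → pick S7 (covers 1 new) → pick S8 (covers 1 new). Total picks: 5.
(The true minimum cover uses only 4 referees, so greedy is not optimal here.)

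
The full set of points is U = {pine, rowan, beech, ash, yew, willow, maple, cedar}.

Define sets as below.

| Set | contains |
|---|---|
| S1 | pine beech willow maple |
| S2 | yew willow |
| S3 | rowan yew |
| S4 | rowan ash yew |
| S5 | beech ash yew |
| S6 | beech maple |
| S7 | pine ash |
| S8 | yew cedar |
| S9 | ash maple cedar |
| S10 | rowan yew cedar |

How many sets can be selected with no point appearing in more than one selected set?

3

S6, S7, S10 are pairwise disjoint (S6={beech,maple}; S7={pine,ash}; S10={rowan,yew,cedar}).
Every remaining set overlaps one of these, and no 4 of the listed sets are pairwise disjoint, so 3 is the maximum.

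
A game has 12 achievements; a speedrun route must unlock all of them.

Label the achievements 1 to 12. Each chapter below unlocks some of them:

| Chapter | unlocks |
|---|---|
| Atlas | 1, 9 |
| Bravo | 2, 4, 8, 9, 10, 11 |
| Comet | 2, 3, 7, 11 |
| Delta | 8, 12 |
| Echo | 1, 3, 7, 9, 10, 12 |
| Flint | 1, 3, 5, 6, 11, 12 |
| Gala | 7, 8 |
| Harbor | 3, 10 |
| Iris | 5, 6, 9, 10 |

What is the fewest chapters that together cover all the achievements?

Take {Bravo, Flint, Gala}. Their union is {1, 2, 3, 4, 5, 6, 7, 8, 9, 10, 11, 12}, which is all 12 achievements.
Only Bravo contains 4, so Bravo is forced; the remaining 6 achievements need at least 2 more chapters (each remaining chapter adds at most 5) — so at least 3 chapters are needed, and 3 is optimal.

3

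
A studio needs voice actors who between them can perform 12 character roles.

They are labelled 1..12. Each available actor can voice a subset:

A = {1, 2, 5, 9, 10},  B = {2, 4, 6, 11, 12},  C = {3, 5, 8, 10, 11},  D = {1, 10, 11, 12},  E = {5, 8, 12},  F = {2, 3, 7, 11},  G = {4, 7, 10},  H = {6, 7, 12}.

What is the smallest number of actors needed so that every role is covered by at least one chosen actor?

Take {A, B, C, F}. Their union is {1, 2, 3, 4, 5, 6, 7, 8, 9, 10, 11, 12}, which is all 12 roles.
No 3 of the 8 actors cover everything (all 56 combinations miss at least one role), so 4 is optimal.

4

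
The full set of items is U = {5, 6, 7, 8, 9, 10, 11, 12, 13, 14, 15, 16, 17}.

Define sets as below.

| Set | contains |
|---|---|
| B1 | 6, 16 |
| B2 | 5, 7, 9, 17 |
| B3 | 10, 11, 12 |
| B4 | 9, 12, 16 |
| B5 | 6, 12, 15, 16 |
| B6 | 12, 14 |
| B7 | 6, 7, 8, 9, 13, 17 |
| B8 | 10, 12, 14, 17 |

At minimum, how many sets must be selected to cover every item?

5

B2, B3, B5, B7, and B8 cover everything between them: the union {5, 6, 7, 8, 9, 10, 11, 12, 13, 14, 15, 16, 17} is all of U.
No 4 of the 8 sets cover everything (all 70 combinations miss at least one item), so 5 is optimal.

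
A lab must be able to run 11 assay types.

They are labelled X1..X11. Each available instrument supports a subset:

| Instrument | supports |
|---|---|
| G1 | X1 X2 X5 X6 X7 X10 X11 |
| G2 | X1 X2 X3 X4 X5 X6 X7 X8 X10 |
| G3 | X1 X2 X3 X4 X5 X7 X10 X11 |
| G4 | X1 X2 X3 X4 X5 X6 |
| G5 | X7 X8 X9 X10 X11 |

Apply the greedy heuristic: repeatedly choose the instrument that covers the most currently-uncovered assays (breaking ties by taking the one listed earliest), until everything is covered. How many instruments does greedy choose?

Greedy: pick G2 (covers 9 new) → pick G5 (covers 2 new). Total picks: 2.

2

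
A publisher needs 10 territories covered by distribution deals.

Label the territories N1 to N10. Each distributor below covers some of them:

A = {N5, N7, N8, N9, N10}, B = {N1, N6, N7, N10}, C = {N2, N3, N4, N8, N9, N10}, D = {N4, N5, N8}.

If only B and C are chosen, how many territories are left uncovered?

Union of B, C = {N1, N2, N3, N4, N6, N7, N8, N9, N10}.
Not covered: N5 — 1 territory.

1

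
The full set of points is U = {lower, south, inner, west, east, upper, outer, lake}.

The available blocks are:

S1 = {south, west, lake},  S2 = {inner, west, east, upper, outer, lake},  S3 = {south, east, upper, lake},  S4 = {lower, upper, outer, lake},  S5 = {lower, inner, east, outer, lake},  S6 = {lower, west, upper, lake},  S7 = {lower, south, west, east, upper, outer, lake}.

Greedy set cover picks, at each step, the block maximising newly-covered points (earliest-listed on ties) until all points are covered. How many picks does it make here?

2

Greedy: pick S7 (covers 7 new) → pick S2 (covers 1 new). Total picks: 2.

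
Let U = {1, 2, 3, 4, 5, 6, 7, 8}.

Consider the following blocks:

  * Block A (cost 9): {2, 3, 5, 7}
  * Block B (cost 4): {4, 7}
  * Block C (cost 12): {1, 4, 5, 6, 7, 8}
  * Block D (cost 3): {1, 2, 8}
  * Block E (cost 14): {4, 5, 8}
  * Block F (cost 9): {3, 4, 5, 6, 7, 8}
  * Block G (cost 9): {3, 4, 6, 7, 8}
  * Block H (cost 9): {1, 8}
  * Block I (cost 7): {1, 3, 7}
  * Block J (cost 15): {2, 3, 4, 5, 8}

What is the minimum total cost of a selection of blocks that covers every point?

12

D, F together cover every point (D ∪ F = {1, 2, 3, 4, 5, 6, 7, 8}); total cost 3 + 9 = 12.
No covering selection has total cost below 12.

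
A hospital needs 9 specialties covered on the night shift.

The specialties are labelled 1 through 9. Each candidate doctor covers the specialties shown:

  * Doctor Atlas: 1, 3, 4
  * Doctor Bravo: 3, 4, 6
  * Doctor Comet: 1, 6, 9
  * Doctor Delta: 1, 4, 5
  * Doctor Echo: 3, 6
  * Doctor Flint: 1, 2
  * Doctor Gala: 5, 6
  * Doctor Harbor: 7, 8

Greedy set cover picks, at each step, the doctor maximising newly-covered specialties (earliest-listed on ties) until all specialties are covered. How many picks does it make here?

Greedy: pick Atlas (covers 3 new) → pick Comet (covers 2 new) → pick Harbor (covers 2 new) → pick Delta (covers 1 new) → pick Flint (covers 1 new). Total picks: 5.

5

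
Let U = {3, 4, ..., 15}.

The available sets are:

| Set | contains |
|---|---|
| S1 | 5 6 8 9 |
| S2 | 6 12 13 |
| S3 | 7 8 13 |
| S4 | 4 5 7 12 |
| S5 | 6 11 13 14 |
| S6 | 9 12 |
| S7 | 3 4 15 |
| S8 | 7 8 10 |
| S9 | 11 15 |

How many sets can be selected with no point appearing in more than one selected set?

S5, S6, S7, S8 are pairwise disjoint (S5={6,11,13,14}; S6={9,12}; S7={3,4,15}; S8={7,8,10}).
Every remaining set overlaps one of these, and no 5 of the listed sets are pairwise disjoint, so 4 is the maximum.

4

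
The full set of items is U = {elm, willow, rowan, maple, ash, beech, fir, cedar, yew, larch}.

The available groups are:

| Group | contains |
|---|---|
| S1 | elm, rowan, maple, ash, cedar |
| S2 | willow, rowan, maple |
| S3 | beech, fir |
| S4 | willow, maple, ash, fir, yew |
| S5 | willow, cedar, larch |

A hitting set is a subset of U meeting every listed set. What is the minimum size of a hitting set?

The 3 items {elm, willow, beech} hit every group.
No choice of 2 items meets every group, so 3 is the minimum.

3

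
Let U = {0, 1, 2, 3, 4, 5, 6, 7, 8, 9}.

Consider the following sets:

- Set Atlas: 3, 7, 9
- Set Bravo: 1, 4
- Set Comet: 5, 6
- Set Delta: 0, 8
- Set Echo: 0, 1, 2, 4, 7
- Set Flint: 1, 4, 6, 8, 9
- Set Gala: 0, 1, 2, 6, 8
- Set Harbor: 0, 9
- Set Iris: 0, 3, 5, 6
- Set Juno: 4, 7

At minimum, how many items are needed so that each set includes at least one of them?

4

Take H = {4, 6, 8, 9}. Each listed set contains at least one of these, so H is a hitting set of size 4.
The sets Atlas, Bravo, Comet, Delta are pairwise disjoint, so any hitting set needs a separate item for each — at least 4. Hence 4 is optimal.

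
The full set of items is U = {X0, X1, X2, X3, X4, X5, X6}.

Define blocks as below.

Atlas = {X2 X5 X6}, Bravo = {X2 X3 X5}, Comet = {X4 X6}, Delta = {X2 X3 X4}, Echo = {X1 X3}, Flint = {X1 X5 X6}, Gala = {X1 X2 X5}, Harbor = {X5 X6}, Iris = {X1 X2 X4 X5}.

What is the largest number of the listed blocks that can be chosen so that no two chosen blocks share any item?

Echo, Harbor are pairwise disjoint (Echo={X1,X3}; Harbor={X5,X6}).
Every remaining block overlaps one of these, and no 3 of the listed blocks are pairwise disjoint, so 2 is the maximum.

2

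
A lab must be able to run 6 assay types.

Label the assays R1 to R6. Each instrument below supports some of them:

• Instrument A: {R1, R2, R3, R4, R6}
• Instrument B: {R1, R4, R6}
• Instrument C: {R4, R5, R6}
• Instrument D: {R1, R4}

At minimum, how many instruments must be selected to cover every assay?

2

Take {A, C}. Their union is {R1, R2, R3, R4, R5, R6}, which is all 6 assays.
No single instrument has all 6 assays (the largest, A, has 5), so 2 is optimal.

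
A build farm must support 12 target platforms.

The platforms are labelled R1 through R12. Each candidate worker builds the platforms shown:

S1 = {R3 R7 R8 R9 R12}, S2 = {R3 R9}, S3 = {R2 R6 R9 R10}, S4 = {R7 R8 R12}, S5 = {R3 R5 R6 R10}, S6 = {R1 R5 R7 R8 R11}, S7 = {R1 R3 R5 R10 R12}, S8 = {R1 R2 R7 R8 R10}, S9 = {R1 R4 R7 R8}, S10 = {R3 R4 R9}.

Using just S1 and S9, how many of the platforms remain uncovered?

5

Union of S1, S9 = {R1, R3, R4, R7, R8, R9, R12}.
Not covered: R2, R5, R6, R10, R11 — 5 platforms.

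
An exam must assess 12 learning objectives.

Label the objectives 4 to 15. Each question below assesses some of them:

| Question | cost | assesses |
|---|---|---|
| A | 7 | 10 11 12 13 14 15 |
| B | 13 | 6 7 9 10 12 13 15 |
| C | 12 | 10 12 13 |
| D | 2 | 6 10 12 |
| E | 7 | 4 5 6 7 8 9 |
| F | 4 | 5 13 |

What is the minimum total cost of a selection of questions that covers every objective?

14

A, E together cover every objective (A ∪ E = {4, 5, 6, 7, 8, 9, 10, 11, 12, 13, 14, 15}); total cost 7 + 7 = 14.
The greedy pick D, E, A costs 16; no covering selection beats 14.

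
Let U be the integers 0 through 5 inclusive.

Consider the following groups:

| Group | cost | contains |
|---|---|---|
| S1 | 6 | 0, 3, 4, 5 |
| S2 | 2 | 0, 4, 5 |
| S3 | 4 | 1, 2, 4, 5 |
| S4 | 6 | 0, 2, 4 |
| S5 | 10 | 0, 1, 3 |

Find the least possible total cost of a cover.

S1, S3 together cover every item (S1 ∪ S3 = {0, 1, 2, 3, 4, 5}); total cost 6 + 4 = 10.
The greedy pick S2, S3, S1 costs 12; no covering selection beats 10.

10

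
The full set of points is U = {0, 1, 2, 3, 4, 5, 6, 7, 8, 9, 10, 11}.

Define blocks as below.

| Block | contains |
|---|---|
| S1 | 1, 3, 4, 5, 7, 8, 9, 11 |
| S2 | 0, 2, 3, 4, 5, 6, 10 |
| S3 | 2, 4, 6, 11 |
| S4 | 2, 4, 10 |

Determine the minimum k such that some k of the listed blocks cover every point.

2

S1 and S2 together: S1 ∪ S2 = {0, 1, 2, 3, 4, 5, 6, 7, 8, 9, 10, 11} — every point is covered.
No single block has all 12 points (the largest, S1, has 8), so 2 is optimal.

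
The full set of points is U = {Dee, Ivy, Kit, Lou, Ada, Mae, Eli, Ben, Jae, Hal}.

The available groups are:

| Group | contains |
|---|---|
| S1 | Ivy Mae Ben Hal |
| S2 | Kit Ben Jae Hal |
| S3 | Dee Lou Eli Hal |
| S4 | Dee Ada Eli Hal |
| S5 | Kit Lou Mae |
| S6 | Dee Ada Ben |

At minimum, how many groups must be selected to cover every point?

Take {S1, S2, S4, S5}. Their union is {Dee, Ivy, Kit, Lou, Ada, Mae, Eli, Ben, Jae, Hal}, which is all 10 points.
No 3 of the 6 groups cover everything (all 20 combinations miss at least one point), so 4 is optimal.

4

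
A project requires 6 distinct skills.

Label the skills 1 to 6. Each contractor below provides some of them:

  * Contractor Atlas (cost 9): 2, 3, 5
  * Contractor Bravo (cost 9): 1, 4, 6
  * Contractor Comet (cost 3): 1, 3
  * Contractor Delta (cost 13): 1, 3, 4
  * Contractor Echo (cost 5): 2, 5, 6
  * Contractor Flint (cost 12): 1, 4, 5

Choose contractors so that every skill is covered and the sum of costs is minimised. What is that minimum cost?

Bravo, Comet, Echo together cover every skill (Bravo ∪ Comet ∪ Echo = {1, 2, 3, 4, 5, 6}); total cost 9 + 3 + 5 = 17.
No covering selection has total cost below 17.

17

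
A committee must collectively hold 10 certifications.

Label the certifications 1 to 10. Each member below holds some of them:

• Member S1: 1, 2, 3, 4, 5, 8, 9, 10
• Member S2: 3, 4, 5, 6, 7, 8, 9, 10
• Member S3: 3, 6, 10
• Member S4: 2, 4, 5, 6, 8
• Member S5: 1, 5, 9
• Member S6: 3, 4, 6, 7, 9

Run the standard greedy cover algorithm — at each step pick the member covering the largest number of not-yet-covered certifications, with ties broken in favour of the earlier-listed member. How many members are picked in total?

2

Greedy: pick S1 (covers 8 new) → pick S2 (covers 2 new). Total picks: 2.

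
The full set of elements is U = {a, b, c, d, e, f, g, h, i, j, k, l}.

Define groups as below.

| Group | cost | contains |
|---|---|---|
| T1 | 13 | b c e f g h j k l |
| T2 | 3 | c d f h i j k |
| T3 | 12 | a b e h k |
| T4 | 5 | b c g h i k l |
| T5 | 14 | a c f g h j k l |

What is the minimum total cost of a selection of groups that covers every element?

T2, T3, T4 together cover every element (T2 ∪ T3 ∪ T4 = {a, b, c, d, e, f, g, h, i, j, k, l}); total cost 3 + 12 + 5 = 20.
No covering selection has total cost below 20.

20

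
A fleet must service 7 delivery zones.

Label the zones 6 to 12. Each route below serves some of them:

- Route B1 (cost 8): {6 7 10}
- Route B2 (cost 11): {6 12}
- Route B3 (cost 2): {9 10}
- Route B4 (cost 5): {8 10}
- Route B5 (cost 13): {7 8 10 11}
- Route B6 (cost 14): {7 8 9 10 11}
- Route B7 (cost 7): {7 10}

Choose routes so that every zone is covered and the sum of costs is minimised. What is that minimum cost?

25

B2, B6 together cover every zone (B2 ∪ B6 = {6, 7, 8, 9, 10, 11, 12}); total cost 11 + 14 = 25.
The greedy pick B3, B1, B4, B2, B5 costs 39; no covering selection beats 25.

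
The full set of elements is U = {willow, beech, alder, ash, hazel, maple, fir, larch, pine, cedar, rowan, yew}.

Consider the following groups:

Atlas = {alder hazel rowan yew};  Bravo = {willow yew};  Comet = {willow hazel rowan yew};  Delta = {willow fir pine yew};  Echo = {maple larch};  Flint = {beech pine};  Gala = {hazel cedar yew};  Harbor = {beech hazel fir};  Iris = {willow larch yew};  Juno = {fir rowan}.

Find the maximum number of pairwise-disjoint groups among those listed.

Bravo, Echo, Flint, Juno are pairwise disjoint (Bravo={willow,yew}; Echo={maple,larch}; Flint={beech,pine}; Juno={fir,rowan}).
Every remaining group overlaps one of these, and no 5 of the listed groups are pairwise disjoint, so 4 is the maximum.

4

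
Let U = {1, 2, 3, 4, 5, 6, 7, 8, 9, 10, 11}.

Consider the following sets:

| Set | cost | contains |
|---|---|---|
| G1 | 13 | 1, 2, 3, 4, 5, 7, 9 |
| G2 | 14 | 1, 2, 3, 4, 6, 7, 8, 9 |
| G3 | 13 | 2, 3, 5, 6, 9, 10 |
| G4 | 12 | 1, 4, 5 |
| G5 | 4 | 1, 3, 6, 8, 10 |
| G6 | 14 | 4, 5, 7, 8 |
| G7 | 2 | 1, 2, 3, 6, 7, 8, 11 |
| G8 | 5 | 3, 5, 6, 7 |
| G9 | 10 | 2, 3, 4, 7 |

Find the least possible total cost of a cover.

G1, G5, G7 together cover every item (G1 ∪ G5 ∪ G7 = {1, 2, 3, 4, 5, 6, 7, 8, 9, 10, 11}); total cost 13 + 4 + 2 = 19.
No covering selection has total cost below 19.

19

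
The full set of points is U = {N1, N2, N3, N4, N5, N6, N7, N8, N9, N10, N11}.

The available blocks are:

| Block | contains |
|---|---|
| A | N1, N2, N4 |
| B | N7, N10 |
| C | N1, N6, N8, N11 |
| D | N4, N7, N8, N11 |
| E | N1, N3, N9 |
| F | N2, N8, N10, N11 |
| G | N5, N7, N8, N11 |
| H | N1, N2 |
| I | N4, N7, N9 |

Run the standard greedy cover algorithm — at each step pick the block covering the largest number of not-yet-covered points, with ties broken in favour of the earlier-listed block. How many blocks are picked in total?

Greedy: pick C (covers 4 new) → pick I (covers 3 new) → pick F (covers 2 new) → pick E (covers 1 new) → pick G (covers 1 new). Total picks: 5.

5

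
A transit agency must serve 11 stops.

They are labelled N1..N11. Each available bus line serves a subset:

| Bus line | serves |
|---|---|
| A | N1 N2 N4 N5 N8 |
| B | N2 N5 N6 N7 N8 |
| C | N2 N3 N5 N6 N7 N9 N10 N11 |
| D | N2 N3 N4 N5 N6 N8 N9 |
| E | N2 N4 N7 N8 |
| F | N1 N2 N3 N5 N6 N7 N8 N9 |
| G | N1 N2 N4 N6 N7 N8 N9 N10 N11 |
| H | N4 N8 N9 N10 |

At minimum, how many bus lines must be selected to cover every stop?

2

Take {F, G}. Their union is {N1, N2, N3, N4, N5, N6, N7, N8, N9, N10, N11}, which is all 11 stops.
No single bus line has all 11 stops (the largest, G, has 9), so 2 is optimal.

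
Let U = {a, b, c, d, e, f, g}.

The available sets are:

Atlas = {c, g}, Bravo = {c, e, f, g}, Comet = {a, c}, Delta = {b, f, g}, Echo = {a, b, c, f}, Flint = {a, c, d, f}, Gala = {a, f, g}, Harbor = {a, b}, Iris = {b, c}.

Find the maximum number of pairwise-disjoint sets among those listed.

Atlas, Harbor are pairwise disjoint (Atlas={c,g}; Harbor={a,b}).
Every remaining set overlaps one of these, and no 3 of the listed sets are pairwise disjoint, so 2 is the maximum.

2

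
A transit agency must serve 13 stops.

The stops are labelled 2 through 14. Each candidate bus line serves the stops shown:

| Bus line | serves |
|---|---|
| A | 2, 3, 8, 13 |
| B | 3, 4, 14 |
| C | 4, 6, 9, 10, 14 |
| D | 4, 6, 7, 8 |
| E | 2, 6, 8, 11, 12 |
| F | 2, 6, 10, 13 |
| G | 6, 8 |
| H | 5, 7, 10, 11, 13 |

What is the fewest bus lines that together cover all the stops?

4

Take {B, C, E, H}. Their union is {2, 3, 4, 5, 6, 7, 8, 9, 10, 11, 12, 13, 14}, which is all 13 stops.
No 3 of the 8 bus lines cover everything (all 56 combinations miss at least one stop), so 4 is optimal.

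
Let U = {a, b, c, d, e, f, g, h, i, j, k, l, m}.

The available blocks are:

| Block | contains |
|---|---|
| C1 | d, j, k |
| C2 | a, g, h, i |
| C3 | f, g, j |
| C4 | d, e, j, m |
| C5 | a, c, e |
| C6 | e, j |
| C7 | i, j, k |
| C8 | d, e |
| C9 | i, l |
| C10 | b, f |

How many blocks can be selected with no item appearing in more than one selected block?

C1, C5, C9, C10 are pairwise disjoint (C1={d,j,k}; C5={a,c,e}; C9={i,l}; C10={b,f}).
Every remaining block overlaps one of these, and no 5 of the listed blocks are pairwise disjoint, so 4 is the maximum.

4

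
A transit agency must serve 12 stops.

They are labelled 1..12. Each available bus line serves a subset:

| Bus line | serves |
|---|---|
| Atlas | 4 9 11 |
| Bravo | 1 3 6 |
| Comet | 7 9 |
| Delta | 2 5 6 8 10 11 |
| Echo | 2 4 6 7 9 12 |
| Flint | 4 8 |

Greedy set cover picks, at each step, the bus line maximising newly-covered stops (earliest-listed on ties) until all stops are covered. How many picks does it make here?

Greedy: pick Delta (covers 6 new) → pick Echo (covers 4 new) → pick Bravo (covers 2 new). Total picks: 3.

3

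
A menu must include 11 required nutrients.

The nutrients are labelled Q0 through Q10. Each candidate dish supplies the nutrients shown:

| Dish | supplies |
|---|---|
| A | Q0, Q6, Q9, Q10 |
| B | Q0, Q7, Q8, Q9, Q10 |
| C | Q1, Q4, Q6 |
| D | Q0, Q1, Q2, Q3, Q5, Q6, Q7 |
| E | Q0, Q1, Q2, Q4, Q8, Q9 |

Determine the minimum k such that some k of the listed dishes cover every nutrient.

3

Take {B, C, D}. Their union is {Q0, Q1, Q2, Q3, Q4, Q5, Q6, Q7, Q8, Q9, Q10}, which is all 11 nutrients.
Only D contains Q3, so D is forced; the remaining 4 nutrients need at least 2 more dishes (each remaining dish adds at most 3) — so at least 3 dishes are needed, and 3 is optimal.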